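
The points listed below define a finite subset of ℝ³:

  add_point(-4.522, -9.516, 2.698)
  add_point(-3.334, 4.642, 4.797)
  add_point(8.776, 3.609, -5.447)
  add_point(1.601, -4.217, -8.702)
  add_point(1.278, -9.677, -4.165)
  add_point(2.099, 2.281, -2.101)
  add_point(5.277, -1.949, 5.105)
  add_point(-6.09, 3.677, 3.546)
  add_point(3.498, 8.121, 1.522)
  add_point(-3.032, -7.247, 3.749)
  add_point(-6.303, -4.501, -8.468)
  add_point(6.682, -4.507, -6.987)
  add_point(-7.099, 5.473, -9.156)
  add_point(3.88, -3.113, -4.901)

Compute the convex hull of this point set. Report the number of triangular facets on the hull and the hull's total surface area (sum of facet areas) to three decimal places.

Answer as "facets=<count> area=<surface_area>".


facets=20 area=848.665

Hull vertices (12/14): indices [0, 1, 2, 3, 4, 6, 7, 8, 9, 10, 11, 12].

Area of each hull facet:
  f1: (p0, p6, p4) → 53.1961
  f2: (p3, p2, p12) → 72.1053
  f3: (p8, p2, p12) → 73.5798
  f4: (p8, p6, p2) → 51.1655
  f5: (p10, p3, p12) → 39.6446
  f6: (p10, p3, p4) → 27.9959
  f7: (p10, p0, p4) → 44.9106
  f8: (p11, p3, p2) → 22.2220
  f9: (p11, p3, p4) → 18.6874
  f10: (p11, p6, p2) → 49.7740
  f11: (p11, p6, p4) → 47.6316
  f12: (p7, p10, p12) → 63.0515
  f13: (p7, p10, p0) → 76.7761
  f14: (p1, p8, p12) → 59.2499
  f15: (p1, p7, p12) → 18.6021
  f16: (p1, p8, p6) → 41.7203
  f17: (p9, p7, p0) → 13.1343
  f18: (p9, p1, p7) → 17.9973
  f19: (p9, p0, p6) → 6.5453
  f20: (p9, p1, p6) → 50.6757
Σ area = 848.665

Check V−E+F: 12 − 30 + 20 = 2.


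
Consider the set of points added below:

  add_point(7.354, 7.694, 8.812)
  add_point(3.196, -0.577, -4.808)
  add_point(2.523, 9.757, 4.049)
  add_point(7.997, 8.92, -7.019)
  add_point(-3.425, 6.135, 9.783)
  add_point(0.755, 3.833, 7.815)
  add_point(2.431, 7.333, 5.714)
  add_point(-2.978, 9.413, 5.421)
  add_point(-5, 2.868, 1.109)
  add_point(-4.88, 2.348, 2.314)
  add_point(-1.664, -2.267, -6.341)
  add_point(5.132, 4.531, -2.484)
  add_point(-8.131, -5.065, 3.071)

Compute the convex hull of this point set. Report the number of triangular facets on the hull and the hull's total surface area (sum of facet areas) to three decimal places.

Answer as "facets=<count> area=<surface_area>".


Points on the hull: [0, 1, 2, 3, 4, 5, 7, 8, 10, 12] (10 of 13).

Triangle areas on the boundary:
  f1: (p0, p2, p3) → 42.1272
  f2: (p7, p4, p12) → 37.6920
  f3: (p7, p2, p3) → 26.9977
  f4: (p7, p0, p4) → 29.0811
  f5: (p7, p0, p2) → 17.6668
  f6: (p1, p0, p12) → 118.9125
  f7: (p1, p0, p3) → 82.7030
  f8: (p5, p4, p12) → 34.4944
  f9: (p5, p0, p12) → 17.2399
  f10: (p5, p0, p4) → 18.0552
  f11: (p10, p1, p12) → 29.6336
  f12: (p10, p1, p3) → 22.9658
  f13: (p8, p7, p3) → 64.8932
  f14: (p8, p10, p3) → 70.6312
  f15: (p8, p7, p12) → 25.1918
  f16: (p8, p10, p12) → 41.4630
Σ area = 679.748

Euler: V−E+F = 10−24+16 = 2.

facets=16 area=679.748


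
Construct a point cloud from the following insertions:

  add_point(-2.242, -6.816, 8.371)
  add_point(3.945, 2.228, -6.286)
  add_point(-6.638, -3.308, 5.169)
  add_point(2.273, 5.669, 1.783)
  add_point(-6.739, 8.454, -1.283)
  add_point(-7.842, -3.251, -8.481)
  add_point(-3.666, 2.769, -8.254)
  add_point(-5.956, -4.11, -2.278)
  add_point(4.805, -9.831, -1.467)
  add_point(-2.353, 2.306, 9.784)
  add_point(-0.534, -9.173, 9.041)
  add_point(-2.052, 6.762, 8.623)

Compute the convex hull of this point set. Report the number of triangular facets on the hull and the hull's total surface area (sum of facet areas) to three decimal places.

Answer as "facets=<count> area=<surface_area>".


Hull vertices (11/12): indices [0, 1, 2, 3, 4, 5, 6, 8, 9, 10, 11].

Per-facet area ½‖(b−a)×(c−a)‖:
  f1: (p1, p8, p5) → 82.7291
  f2: (p10, p8, p5) → 93.7756
  f3: (p6, p4, p5) → 32.8908
  f4: (p6, p1, p5) → 24.9843
  f5: (p6, p1, p4) → 36.9057
  f6: (p3, p1, p4) → 44.2852
  f7: (p3, p1, p8) → 58.0752
  f8: (p3, p10, p8) → 90.1345
  f9: (p2, p10, p5) → 56.1382
  f10: (p2, p4, p5) → 80.4673
  f11: (p11, p3, p4) → 39.1056
  f12: (p11, p2, p4) → 61.2906
  f13: (p11, p2, p9) → 16.4077
  f14: (p11, p10, p9) → 10.1739
  f15: (p11, p3, p10) → 64.5219
  f16: (p0, p10, p9) → 9.0831
  f17: (p0, p2, p9) → 26.3977
  f18: (p0, p2, p10) → 3.6218
Σ area = 830.988

Euler: V−E+F = 11−27+18 = 2.

facets=18 area=830.988


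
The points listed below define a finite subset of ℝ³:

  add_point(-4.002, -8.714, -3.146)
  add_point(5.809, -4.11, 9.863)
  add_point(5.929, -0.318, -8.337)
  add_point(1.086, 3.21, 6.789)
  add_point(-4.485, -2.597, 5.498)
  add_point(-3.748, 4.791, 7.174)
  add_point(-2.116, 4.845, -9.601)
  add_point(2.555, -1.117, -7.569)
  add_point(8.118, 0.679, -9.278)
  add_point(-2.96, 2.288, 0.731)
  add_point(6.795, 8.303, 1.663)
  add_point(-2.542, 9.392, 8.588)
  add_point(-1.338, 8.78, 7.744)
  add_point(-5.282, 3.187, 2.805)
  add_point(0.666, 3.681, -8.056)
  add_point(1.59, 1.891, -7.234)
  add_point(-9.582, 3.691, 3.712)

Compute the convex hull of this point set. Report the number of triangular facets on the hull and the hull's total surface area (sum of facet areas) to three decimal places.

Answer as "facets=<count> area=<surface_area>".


facets=14 area=947.533

Extreme-point indices: [0, 1, 4, 5, 6, 8, 10, 11, 16] — 9 of 17 on the boundary.

Per-facet area ½‖(b−a)×(c−a)‖:
  f1: (p1, p0, p8) → 133.6033
  f2: (p10, p1, p8) → 99.8835
  f3: (p6, p0, p16) → 100.3684
  f4: (p6, p0, p8) → 81.3158
  f5: (p6, p10, p8) → 71.0622
  f6: (p4, p0, p16) → 42.0449
  f7: (p4, p1, p0) → 58.6371
  f8: (p11, p10, p1) → 82.9910
  f9: (p11, p4, p1) → 70.2841
  f10: (p11, p6, p16) → 78.6853
  f11: (p11, p6, p10) → 86.2393
  f12: (p5, p4, p16) → 24.5154
  f13: (p5, p11, p16) → 14.7837
  f14: (p5, p11, p4) → 3.1185
Σ area = 947.533

Check V−E+F: 9 − 21 + 14 = 2.


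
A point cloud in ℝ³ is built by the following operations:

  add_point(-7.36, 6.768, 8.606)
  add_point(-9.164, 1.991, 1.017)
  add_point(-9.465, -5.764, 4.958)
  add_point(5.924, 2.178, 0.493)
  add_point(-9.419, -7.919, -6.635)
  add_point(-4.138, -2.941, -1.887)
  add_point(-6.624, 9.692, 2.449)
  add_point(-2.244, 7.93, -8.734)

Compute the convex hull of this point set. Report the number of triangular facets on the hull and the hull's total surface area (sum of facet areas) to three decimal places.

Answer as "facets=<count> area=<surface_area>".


Extreme-point indices: [0, 1, 2, 3, 4, 6, 7] — 7 of 8 on the boundary.

Facet areas (half cross-product norm):
  f1: (p4, p3, p2) → 103.9480
  f2: (p7, p6, p3) → 77.4115
  f3: (p7, p4, p3) → 116.2910
  f4: (p0, p3, p2) → 103.1167
  f5: (p0, p6, p3) → 50.5798
  f6: (p1, p4, p2) → 49.2287
  f7: (p1, p0, p2) → 39.6226
  f8: (p1, p0, p6) → 27.1318
  f9: (p1, p7, p6) → 49.1189
  f10: (p1, p7, p4) → 83.3020
Σ area = 699.751

Check V−E+F: 7 − 15 + 10 = 2.

facets=10 area=699.751


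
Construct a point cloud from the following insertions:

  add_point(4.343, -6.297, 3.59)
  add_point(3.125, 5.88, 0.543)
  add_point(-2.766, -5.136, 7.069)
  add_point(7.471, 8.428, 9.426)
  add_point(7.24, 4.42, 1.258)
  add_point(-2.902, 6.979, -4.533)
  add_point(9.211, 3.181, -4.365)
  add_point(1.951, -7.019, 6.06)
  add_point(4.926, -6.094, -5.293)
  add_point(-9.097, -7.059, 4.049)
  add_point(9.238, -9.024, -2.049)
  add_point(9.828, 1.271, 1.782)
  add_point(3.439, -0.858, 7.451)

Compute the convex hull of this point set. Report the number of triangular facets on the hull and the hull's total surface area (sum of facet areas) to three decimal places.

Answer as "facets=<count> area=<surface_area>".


facets=14 area=847.185

9 of the 13 inputs are extreme points: [2, 3, 5, 6, 7, 8, 9, 10, 11].

Triangle areas on the boundary:
  f1: (p8, p10, p9) → 49.9803
  f2: (p5, p8, p9) → 117.7195
  f3: (p7, p10, p9) → 53.3477
  f4: (p6, p5, p8) → 64.5761
  f5: (p6, p10, p11) → 35.5034
  f6: (p6, p8, p10) → 31.3675
  f7: (p3, p10, p11) → 30.1005
  f8: (p3, p7, p10) → 92.3719
  f9: (p3, p6, p11) → 30.8306
  f10: (p3, p6, p5) → 92.3083
  f11: (p3, p5, p9) → 152.3948
  f12: (p2, p7, p9) → 14.8361
  f13: (p2, p3, p9) → 38.6129
  f14: (p2, p3, p7) → 43.2358
Σ area = 847.185

Euler: V−E+F = 9−21+14 = 2.


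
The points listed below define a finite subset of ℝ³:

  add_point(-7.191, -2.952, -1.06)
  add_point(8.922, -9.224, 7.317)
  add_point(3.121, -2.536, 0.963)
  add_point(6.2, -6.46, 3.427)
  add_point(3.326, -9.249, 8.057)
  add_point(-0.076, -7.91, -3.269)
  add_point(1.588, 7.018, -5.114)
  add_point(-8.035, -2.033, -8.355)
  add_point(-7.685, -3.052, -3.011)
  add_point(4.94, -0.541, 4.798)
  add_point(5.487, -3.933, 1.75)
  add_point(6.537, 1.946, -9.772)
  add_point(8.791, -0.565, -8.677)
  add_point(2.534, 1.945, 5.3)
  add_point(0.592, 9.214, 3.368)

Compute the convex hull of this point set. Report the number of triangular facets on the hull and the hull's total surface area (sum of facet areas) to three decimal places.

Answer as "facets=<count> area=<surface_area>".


facets=18 area=844.008

Points on the hull: [0, 1, 4, 5, 6, 7, 8, 11, 12, 13, 14] (11 of 15).

Facet areas (half cross-product norm):
  f1: (p6, p14, p7) → 56.9210
  f2: (p6, p11, p7) → 57.2869
  f3: (p6, p11, p14) → 25.0163
  f4: (p4, p0, p14) → 113.1095
  f5: (p4, p5, p1) → 33.1679
  f6: (p12, p5, p1) → 88.5281
  f7: (p12, p14, p1) → 150.3652
  f8: (p12, p11, p14) → 27.3150
  f9: (p12, p11, p7) → 24.7133
  f10: (p12, p5, p7) → 70.7557
  f11: (p8, p5, p7) → 24.4189
  f12: (p8, p14, p7) → 42.1815
  f13: (p8, p0, p14) → 13.5910
  f14: (p8, p4, p0) → 10.5826
  f15: (p8, p4, p5) → 51.6833
  f16: (p13, p14, p1) → 13.5194
  f17: (p13, p4, p1) → 32.5975
  f18: (p13, p4, p14) → 8.2546
Σ area = 844.008

Euler: V−E+F = 11−27+18 = 2.


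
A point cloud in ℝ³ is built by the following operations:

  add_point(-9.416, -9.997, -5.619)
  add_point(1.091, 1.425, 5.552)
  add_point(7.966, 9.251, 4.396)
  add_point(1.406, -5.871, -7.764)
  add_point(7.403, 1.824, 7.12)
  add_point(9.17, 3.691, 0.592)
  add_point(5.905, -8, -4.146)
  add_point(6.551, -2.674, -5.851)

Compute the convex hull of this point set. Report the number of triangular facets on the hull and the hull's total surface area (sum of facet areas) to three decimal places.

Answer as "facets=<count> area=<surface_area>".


facets=12 area=551.151

Extreme-point indices: [0, 1, 2, 3, 4, 5, 6, 7] — 8 of 8 on the boundary.

Area of each hull facet:
  f1: (p4, p2, p5) → 22.5300
  f2: (p6, p4, p0) → 112.7644
  f3: (p6, p4, p5) → 45.6792
  f4: (p3, p2, p0) → 108.0487
  f5: (p3, p6, p0) → 32.4808
  f6: (p1, p2, p0) → 67.1774
  f7: (p1, p4, p0) → 43.9083
  f8: (p1, p4, p2) → 25.8144
  f9: (p7, p2, p5) → 15.3522
  f10: (p7, p3, p2) → 38.1773
  f11: (p7, p6, p5) → 23.5124
  f12: (p7, p3, p6) → 15.7060
Σ area = 551.151

Check V−E+F: 8 − 18 + 12 = 2.


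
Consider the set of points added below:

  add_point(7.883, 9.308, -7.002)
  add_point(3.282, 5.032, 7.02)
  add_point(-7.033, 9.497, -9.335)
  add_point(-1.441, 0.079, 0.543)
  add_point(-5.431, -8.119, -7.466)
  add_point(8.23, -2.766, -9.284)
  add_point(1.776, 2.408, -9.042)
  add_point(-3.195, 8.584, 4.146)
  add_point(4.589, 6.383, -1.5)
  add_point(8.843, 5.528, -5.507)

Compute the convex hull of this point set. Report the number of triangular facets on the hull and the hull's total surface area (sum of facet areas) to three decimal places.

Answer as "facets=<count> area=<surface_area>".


Extreme-point indices: [0, 1, 2, 3, 4, 5, 7, 9] — 8 of 10 on the boundary.

Per-facet area ½‖(b−a)×(c−a)‖:
  f1: (p5, p4, p2) → 125.9052
  f2: (p5, p1, p9) → 59.3925
  f3: (p5, p1, p4) → 135.7088
  f4: (p7, p4, p2) → 122.6513
  f5: (p0, p5, p2) → 92.7944
  f6: (p0, p5, p9) → 14.3583
  f7: (p0, p7, p2) → 96.2806
  f8: (p0, p1, p9) → 27.6059
  f9: (p0, p7, p1) → 59.5231
  f10: (p3, p1, p4) → 13.0702
  f11: (p3, p7, p4) → 34.0240
  f12: (p3, p7, p1) → 33.8348
Σ area = 815.149

Euler: V−E+F = 8−18+12 = 2.

facets=12 area=815.149


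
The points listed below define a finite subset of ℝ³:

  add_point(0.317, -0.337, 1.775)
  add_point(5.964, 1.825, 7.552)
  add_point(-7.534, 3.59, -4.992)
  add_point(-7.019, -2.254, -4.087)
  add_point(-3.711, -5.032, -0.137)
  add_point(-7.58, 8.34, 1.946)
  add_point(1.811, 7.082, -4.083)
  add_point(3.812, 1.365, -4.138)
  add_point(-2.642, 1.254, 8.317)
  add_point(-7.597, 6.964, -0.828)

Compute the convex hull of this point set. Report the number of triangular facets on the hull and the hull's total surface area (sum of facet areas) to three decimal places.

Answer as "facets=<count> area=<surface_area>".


Hull vertices (9/10): indices [1, 2, 3, 4, 5, 6, 7, 8, 9].

Area of each hull facet:
  f1: (p8, p4, p1) → 45.7348
  f2: (p7, p4, p1) → 61.8460
  f3: (p5, p8, p1) → 43.3259
  f4: (p2, p5, p9) → 1.8205
  f5: (p6, p7, p1) → 36.0232
  f6: (p6, p5, p1) → 74.3850
  f7: (p6, p5, p9) → 14.7870
  f8: (p6, p2, p9) → 25.7796
  f9: (p6, p2, p7) → 30.3323
  f10: (p3, p7, p4) → 30.8795
  f11: (p3, p2, p7) → 32.9822
  f12: (p3, p2, p5) → 22.5213
  f13: (p3, p8, p4) → 29.4227
  f14: (p3, p5, p8) → 62.4571
Σ area = 512.297

Euler characteristic 9−21+14 = 2 ✓

facets=14 area=512.297


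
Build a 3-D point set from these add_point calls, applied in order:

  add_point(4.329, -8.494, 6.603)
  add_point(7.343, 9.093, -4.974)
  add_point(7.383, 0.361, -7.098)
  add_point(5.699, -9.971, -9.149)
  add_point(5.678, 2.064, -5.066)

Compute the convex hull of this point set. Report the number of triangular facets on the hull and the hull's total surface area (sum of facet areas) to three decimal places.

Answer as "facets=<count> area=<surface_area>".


facets=6 area=312.678

Extreme-point indices: [0, 1, 2, 3, 4] — 5 of 5 on the boundary.

Per-facet area ½‖(b−a)×(c−a)‖:
  f1: (p1, p2, p0) → 70.5913
  f2: (p3, p2, p0) → 81.6213
  f3: (p3, p1, p2) → 8.0347
  f4: (p4, p1, p0) → 42.8243
  f5: (p4, p3, p0) → 92.1781
  f6: (p4, p3, p1) → 17.4287
Σ area = 312.678

Euler characteristic 5−9+6 = 2 ✓


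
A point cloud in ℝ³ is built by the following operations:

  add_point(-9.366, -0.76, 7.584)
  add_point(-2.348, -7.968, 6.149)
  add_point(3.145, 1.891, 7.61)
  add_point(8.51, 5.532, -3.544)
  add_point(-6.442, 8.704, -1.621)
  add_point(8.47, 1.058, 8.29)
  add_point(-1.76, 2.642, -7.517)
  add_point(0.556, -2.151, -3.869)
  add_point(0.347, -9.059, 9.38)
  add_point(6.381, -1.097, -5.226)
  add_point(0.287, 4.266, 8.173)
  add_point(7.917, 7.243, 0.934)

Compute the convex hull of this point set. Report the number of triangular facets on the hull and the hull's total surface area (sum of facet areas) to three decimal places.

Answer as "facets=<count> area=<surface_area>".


11 of the 12 inputs are extreme points: [0, 1, 3, 4, 5, 6, 7, 8, 9, 10, 11].

Triangle areas on the boundary:
  f1: (p4, p6, p0) → 65.1378
  f2: (p4, p6, p3) → 54.9060
  f3: (p1, p8, p0) → 19.1100
  f4: (p1, p6, p0) → 83.9126
  f5: (p9, p6, p3) → 33.0677
  f6: (p9, p5, p3) → 45.0423
  f7: (p9, p5, p8) → 89.3286
  f8: (p9, p1, p8) → 32.9640
  f9: (p11, p4, p3) → 35.3994
  f10: (p11, p5, p3) → 20.4747
  f11: (p7, p1, p6) → 25.5461
  f12: (p7, p9, p6) → 19.5180
  f13: (p7, p9, p1) → 31.2972
  f14: (p10, p11, p4) → 67.3623
  f15: (p10, p4, p0) → 64.7464
  f16: (p10, p11, p5) → 40.3854
  f17: (p10, p8, p0) → 65.0979
  f18: (p10, p5, p8) → 54.6585
Σ area = 847.955

Check V−E+F: 11 − 27 + 18 = 2.

facets=18 area=847.955


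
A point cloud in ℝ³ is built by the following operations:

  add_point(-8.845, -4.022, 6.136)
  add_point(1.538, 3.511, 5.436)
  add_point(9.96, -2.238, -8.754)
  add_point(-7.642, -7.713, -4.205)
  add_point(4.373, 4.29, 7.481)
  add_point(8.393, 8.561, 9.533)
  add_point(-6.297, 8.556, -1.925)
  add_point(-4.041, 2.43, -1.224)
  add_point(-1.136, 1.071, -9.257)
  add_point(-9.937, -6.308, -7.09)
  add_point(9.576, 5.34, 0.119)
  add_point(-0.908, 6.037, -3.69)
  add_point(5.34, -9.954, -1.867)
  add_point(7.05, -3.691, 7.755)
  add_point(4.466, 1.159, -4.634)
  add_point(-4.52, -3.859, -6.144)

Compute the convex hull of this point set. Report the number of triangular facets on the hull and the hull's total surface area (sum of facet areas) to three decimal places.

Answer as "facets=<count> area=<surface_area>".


Extreme-point indices: [0, 2, 3, 5, 6, 8, 9, 10, 11, 12, 13] — 11 of 16 on the boundary.

Facet areas (half cross-product norm):
  f1: (p12, p2, p9) → 93.6888
  f2: (p6, p0, p9) → 94.8870
  f3: (p6, p0, p5) → 138.4796
  f4: (p3, p12, p9) → 17.4014
  f5: (p3, p0, p9) → 18.8408
  f6: (p3, p0, p12) → 73.8947
  f7: (p13, p0, p5) → 98.4935
  f8: (p13, p0, p12) → 89.9976
  f9: (p13, p12, p2) → 65.5494
  f10: (p8, p2, p9) → 57.3228
  f11: (p8, p6, p9) → 68.1879
  f12: (p10, p6, p5) → 81.6323
  f13: (p10, p13, p2) → 70.5940
  f14: (p10, p13, p5) → 56.0953
  f15: (p11, p8, p6) → 20.6110
  f16: (p11, p10, p6) → 23.2043
  f17: (p11, p8, p2) → 42.8929
  f18: (p11, p10, p2) → 64.0815
Σ area = 1175.855

Euler characteristic 11−27+18 = 2 ✓

facets=18 area=1175.855


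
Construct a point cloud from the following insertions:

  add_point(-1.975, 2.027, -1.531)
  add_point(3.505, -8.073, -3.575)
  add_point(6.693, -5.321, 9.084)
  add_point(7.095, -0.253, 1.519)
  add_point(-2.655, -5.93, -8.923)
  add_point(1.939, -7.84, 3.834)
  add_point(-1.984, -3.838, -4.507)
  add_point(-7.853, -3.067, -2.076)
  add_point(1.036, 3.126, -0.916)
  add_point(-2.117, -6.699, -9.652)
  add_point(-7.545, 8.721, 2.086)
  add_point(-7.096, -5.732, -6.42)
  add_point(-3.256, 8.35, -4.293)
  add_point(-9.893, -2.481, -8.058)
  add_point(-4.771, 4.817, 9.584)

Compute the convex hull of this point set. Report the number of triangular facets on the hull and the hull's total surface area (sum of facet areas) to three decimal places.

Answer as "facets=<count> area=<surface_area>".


facets=18 area=867.055

Hull vertices (11/15): indices [1, 2, 3, 5, 7, 9, 10, 11, 12, 13, 14].

Per-facet area ½‖(b−a)×(c−a)‖:
  f1: (p14, p10, p13) → 65.2035
  f2: (p12, p10, p13) → 50.9801
  f3: (p12, p14, p3) → 94.1696
  f4: (p12, p14, p10) → 29.5757
  f5: (p7, p14, p13) → 28.5661
  f6: (p7, p5, p14) → 83.8309
  f7: (p2, p14, p3) → 66.3876
  f8: (p2, p5, p14) → 56.0243
  f9: (p2, p1, p3) → 45.5528
  f10: (p2, p1, p5) → 23.5428
  f11: (p11, p1, p5) → 42.4687
  f12: (p11, p7, p13) → 11.6835
  f13: (p11, p7, p5) → 31.8061
  f14: (p9, p12, p3) → 103.6870
  f15: (p9, p1, p3) → 36.7763
  f16: (p9, p12, p13) → 59.5462
  f17: (p9, p11, p13) → 12.4865
  f18: (p9, p11, p1) → 24.7672
Σ area = 867.055

Euler: V−E+F = 11−27+18 = 2.


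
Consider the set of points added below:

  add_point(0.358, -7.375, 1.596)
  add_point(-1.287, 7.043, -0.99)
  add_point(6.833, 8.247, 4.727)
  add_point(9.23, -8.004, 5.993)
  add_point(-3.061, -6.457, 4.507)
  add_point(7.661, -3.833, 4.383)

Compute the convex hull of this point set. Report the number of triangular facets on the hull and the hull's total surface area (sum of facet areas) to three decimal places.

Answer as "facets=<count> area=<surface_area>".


Points on the hull: [0, 1, 2, 3, 4, 5] (6 of 6).

Facet areas (half cross-product norm):
  f1: (p2, p3, p4) → 98.8247
  f2: (p1, p2, p4) → 73.4430
  f3: (p0, p3, p4) → 20.8559
  f4: (p0, p1, p4) → 33.3003
  f5: (p5, p2, p3) → 13.0373
  f6: (p5, p1, p2) → 60.3888
  f7: (p5, p0, p3) → 20.3229
  f8: (p5, p0, p1) → 61.2110
Σ area = 381.384

Euler: V−E+F = 6−12+8 = 2.

facets=8 area=381.384


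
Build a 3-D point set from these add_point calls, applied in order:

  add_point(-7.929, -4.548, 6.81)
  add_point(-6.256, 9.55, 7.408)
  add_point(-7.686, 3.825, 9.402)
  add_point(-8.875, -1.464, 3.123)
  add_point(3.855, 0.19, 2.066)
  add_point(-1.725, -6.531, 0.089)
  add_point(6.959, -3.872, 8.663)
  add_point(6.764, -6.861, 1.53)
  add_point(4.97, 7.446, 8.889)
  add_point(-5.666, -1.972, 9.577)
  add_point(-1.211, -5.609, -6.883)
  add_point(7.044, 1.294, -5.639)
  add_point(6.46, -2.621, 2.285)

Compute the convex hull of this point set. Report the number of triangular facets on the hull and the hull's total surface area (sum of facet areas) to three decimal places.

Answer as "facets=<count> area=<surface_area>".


Extreme-point indices: [0, 1, 2, 3, 5, 6, 7, 8, 9, 10, 11] — 11 of 13 on the boundary.

Facet areas (half cross-product norm):
  f1: (p10, p1, p3) → 72.6434
  f2: (p10, p1, p11) → 108.8494
  f3: (p10, p7, p11) → 53.3270
  f4: (p2, p1, p3) → 23.9324
  f5: (p5, p10, p7) → 30.2325
  f6: (p6, p7, p11) → 39.8368
  f7: (p0, p2, p3) → 19.9254
  f8: (p0, p2, p9) → 12.5959
  f9: (p0, p10, p3) → 31.3874
  f10: (p0, p5, p10) → 22.5296
  f11: (p0, p6, p9) → 26.1409
  f12: (p0, p5, p7) → 33.9105
  f13: (p0, p6, p7) → 57.3805
  f14: (p8, p1, p11) → 91.3378
  f15: (p8, p6, p11) → 82.9392
  f16: (p8, p2, p1) → 35.8643
  f17: (p8, p2, p9) → 40.3903
  f18: (p8, p6, p9) → 69.7337
Σ area = 852.957

Check V−E+F: 11 − 27 + 18 = 2.

facets=18 area=852.957


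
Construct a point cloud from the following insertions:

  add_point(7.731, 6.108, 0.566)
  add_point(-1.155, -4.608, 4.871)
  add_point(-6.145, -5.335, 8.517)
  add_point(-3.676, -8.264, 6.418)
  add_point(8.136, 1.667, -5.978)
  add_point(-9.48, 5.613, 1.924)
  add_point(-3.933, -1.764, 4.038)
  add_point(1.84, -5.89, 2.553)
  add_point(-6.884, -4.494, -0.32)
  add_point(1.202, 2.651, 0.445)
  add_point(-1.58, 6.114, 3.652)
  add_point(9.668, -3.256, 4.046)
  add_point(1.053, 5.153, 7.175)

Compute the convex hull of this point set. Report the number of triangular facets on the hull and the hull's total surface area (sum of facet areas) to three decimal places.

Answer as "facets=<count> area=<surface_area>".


10 of the 13 inputs are extreme points: [0, 2, 3, 4, 5, 7, 8, 10, 11, 12].

Area of each hull facet:
  f1: (p0, p4, p5) → 68.0449
  f2: (p0, p4, p11) → 39.0814
  f3: (p12, p0, p11) → 47.1003
  f4: (p8, p4, p5) → 91.5988
  f5: (p7, p3, p11) → 20.5325
  f6: (p7, p4, p11) → 46.7846
  f7: (p7, p8, p3) → 28.5744
  f8: (p7, p8, p4) → 59.6600
  f9: (p2, p3, p11) → 29.3368
  f10: (p2, p12, p11) → 78.7885
  f11: (p2, p12, p5) → 68.2064
  f12: (p2, p8, p5) → 47.3049
  f13: (p2, p8, p3) → 18.1012
  f14: (p10, p0, p5) → 20.3856
  f15: (p10, p12, p5) → 12.5816
  f16: (p10, p12, p0) → 20.9989
Σ area = 697.081

Check V−E+F: 10 − 24 + 16 = 2.

facets=16 area=697.081


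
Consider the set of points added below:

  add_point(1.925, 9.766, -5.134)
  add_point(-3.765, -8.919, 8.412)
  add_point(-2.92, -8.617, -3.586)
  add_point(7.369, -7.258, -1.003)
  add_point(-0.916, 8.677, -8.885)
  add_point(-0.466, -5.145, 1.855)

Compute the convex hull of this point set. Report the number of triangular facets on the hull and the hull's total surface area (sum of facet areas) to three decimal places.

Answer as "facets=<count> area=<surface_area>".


facets=6 area=498.550

Points on the hull: [0, 1, 2, 3, 4] (5 of 6).

Area of each hull facet:
  f1: (p0, p3, p1) → 134.5661
  f2: (p4, p0, p1) → 56.9549
  f3: (p4, p0, p3) → 43.8626
  f4: (p2, p3, p1) → 63.4008
  f5: (p2, p4, p1) → 103.6473
  f6: (p2, p4, p3) → 96.1179
Σ area = 498.550

Check V−E+F: 5 − 9 + 6 = 2.


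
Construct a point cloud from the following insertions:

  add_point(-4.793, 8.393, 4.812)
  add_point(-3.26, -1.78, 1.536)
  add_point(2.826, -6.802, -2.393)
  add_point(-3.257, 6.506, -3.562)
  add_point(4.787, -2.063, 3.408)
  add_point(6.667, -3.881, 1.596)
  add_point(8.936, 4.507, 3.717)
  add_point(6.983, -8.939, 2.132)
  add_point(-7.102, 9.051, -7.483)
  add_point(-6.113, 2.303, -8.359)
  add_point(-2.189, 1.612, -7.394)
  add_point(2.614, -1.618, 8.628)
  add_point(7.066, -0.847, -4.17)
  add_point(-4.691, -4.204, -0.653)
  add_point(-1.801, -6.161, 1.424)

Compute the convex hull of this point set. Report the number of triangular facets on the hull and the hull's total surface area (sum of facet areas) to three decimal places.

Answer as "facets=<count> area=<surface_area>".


facets=18 area=777.229

11 of the 15 inputs are extreme points: [0, 2, 6, 7, 8, 9, 10, 11, 12, 13, 14].

Per-facet area ½‖(b−a)×(c−a)‖:
  f1: (p11, p7, p6) → 53.5181
  f2: (p0, p6, p8) → 89.0293
  f3: (p0, p11, p6) → 63.5058
  f4: (p12, p6, p8) → 85.4741
  f5: (p12, p7, p6) → 49.7215
  f6: (p13, p0, p8) → 80.8536
  f7: (p13, p0, p11) → 72.0252
  f8: (p14, p11, p7) → 41.4725
  f9: (p14, p13, p11) → 17.0549
  f10: (p2, p12, p7) → 24.4208
  f11: (p2, p14, p7) → 19.5513
  f12: (p2, p14, p13) → 11.7835
  f13: (p10, p12, p8) → 31.6730
  f14: (p10, p2, p12) → 36.8182
  f15: (p9, p2, p13) → 40.8512
  f16: (p9, p10, p2) → 16.6853
  f17: (p9, p13, p8) → 29.2315
  f18: (p9, p10, p8) → 13.5588
Σ area = 777.229

Euler characteristic 11−27+18 = 2 ✓


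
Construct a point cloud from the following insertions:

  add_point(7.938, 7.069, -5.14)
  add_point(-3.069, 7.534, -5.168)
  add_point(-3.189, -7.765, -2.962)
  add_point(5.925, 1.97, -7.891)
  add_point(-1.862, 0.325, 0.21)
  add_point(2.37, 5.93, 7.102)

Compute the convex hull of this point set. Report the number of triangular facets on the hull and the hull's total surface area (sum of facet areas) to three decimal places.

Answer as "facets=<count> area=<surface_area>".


facets=8 area=426.102

Extreme-point indices: [0, 1, 2, 3, 4, 5] — 6 of 6 on the boundary.

Facet areas (half cross-product norm):
  f1: (p5, p1, p0) → 67.9335
  f2: (p3, p1, p2) → 74.8454
  f3: (p3, p1, p0) → 32.2933
  f4: (p3, p5, p2) → 107.9016
  f5: (p3, p5, p0) → 40.5447
  f6: (p4, p1, p2) → 34.6059
  f7: (p4, p5, p2) → 23.3386
  f8: (p4, p5, p1) → 44.6386
Σ area = 426.102

Check V−E+F: 6 − 12 + 8 = 2.


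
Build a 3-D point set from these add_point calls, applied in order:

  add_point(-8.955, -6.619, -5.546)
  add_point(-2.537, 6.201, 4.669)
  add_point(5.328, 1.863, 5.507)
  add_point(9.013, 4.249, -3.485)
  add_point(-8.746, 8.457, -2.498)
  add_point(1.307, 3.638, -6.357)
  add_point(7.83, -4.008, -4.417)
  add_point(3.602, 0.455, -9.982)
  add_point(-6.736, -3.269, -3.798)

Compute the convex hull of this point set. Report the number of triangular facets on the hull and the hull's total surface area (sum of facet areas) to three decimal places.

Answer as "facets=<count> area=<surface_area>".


facets=12 area=685.870

Points on the hull: [0, 1, 2, 3, 4, 5, 6, 7] (8 of 9).

Facet areas (half cross-product norm):
  f1: (p6, p2, p0) → 100.1364
  f2: (p6, p2, p3) → 41.2547
  f3: (p7, p4, p0) → 105.6392
  f4: (p7, p6, p0) → 62.5033
  f5: (p7, p6, p3) → 32.1451
  f6: (p1, p4, p0) → 74.7704
  f7: (p1, p2, p0) → 79.3830
  f8: (p1, p4, p3) → 68.9936
  f9: (p1, p2, p3) → 44.7917
  f10: (p5, p4, p3) → 36.8778
  f11: (p5, p7, p3) → 21.8654
  f12: (p5, p7, p4) → 17.5093
Σ area = 685.870

Check V−E+F: 8 − 18 + 12 = 2.


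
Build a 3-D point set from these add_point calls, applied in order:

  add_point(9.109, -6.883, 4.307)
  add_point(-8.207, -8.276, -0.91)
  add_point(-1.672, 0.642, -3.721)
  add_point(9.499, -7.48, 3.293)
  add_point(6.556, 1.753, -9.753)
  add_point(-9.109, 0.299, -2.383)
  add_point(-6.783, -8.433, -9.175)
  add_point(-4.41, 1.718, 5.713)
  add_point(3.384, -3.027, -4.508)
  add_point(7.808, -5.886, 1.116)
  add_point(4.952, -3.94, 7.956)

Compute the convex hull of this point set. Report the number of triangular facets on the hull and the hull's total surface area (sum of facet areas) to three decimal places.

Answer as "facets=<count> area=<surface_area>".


facets=12 area=753.930

Points on the hull: [0, 1, 3, 4, 5, 6, 7, 10] (8 of 11).

Triangle areas on the boundary:
  f1: (p6, p4, p5) → 90.9996
  f2: (p6, p4, p3) → 132.8513
  f3: (p7, p4, p5) → 81.8521
  f4: (p10, p7, p4) → 100.2832
  f5: (p0, p4, p3) → 9.5224
  f6: (p0, p10, p4) → 51.7465
  f7: (p1, p10, p7) → 70.1491
  f8: (p1, p6, p5) → 36.3753
  f9: (p1, p7, p5) → 41.3603
  f10: (p1, p6, p3) → 76.2452
  f11: (p1, p0, p3) → 11.2381
  f12: (p1, p0, p10) → 51.3071
Σ area = 753.930

Euler: V−E+F = 8−18+12 = 2.


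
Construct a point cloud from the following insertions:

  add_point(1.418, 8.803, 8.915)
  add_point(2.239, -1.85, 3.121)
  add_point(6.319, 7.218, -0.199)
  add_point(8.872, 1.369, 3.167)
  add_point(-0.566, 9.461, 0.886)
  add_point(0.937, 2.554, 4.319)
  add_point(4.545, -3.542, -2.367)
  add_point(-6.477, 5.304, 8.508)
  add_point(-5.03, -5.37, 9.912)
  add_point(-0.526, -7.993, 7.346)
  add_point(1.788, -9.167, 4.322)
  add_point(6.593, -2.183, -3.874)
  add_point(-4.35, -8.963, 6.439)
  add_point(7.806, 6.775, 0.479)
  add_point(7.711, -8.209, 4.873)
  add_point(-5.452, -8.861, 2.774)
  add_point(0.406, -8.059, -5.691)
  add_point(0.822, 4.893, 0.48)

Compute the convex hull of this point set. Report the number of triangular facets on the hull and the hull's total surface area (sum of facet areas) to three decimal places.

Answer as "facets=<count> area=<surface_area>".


14 of the 18 inputs are extreme points: [0, 2, 3, 4, 7, 8, 9, 10, 11, 12, 13, 14, 15, 16].

Facet areas (half cross-product norm):
  f1: (p0, p8, p7) → 45.2119
  f2: (p0, p13, p3) → 32.9363
  f3: (p0, p4, p7) → 34.8859
  f4: (p0, p13, p4) → 35.7223
  f5: (p14, p16, p10) → 29.9745
  f6: (p14, p0, p3) → 52.5091
  f7: (p14, p0, p8) → 106.6059
  f8: (p15, p16, p10) → 35.3884
  f9: (p15, p8, p7) → 41.1159
  f10: (p15, p4, p7) → 80.3029
  f11: (p15, p4, p16) → 93.8075
  f12: (p11, p4, p16) → 60.9706
  f13: (p11, p14, p16) → 46.1603
  f14: (p11, p13, p3) → 25.1405
  f15: (p11, p14, p3) → 38.2785
  f16: (p9, p14, p8) → 11.8412
  f17: (p2, p13, p4) → 3.2994
  f18: (p2, p11, p4) → 34.4214
  f19: (p2, p11, p13) → 8.4853
  f20: (p12, p15, p8) → 7.7125
  f21: (p12, p9, p8) → 10.0061
  f22: (p12, p15, p10) → 12.4253
  f23: (p12, p14, p10) → 8.7664
  f24: (p12, p9, p14) → 9.6062
Σ area = 865.574

Euler characteristic 14−36+24 = 2 ✓

facets=24 area=865.574


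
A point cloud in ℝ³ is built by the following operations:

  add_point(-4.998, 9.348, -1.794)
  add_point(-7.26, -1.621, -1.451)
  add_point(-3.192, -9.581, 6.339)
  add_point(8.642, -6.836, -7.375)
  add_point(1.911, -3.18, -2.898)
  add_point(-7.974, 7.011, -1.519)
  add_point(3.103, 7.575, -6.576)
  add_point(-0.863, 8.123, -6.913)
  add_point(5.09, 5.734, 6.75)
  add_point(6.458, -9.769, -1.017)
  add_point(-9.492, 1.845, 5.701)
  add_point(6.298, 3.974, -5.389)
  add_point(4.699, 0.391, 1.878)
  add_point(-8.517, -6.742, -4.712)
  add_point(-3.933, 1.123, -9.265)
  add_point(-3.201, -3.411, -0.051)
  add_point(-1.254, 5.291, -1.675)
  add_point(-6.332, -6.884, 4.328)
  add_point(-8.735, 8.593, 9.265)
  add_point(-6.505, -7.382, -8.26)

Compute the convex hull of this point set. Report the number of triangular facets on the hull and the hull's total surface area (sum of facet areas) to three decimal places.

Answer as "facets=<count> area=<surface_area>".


15 of the 20 inputs are extreme points: [0, 2, 3, 5, 6, 7, 8, 9, 10, 11, 13, 14, 17, 18, 19].

Area of each hull facet:
  f1: (p19, p14, p3) → 64.4351
  f2: (p18, p8, p0) → 74.4303
  f3: (p18, p2, p10) → 35.8040
  f4: (p18, p2, p8) → 119.9107
  f5: (p13, p2, p19) → 22.3090
  f6: (p11, p8, p3) → 65.3316
  f7: (p6, p8, p0) → 61.1910
  f8: (p6, p7, p0) → 11.0427
  f9: (p6, p11, p8) → 30.4832
  f10: (p6, p11, p3) → 17.0565
  f11: (p6, p14, p3) → 71.3358
  f12: (p6, p7, p14) → 15.4034
  f13: (p9, p8, p3) → 63.6946
  f14: (p9, p2, p8) → 98.9813
  f15: (p9, p19, p3) → 53.7507
  f16: (p9, p2, p19) → 83.8004
  f17: (p17, p2, p10) → 15.1849
  f18: (p17, p13, p10) → 43.5916
  f19: (p17, p13, p2) → 17.2181
  f20: (p5, p19, p14) → 44.3225
  f21: (p5, p13, p19) → 27.5705
  f22: (p5, p7, p0) → 11.4798
  f23: (p5, p7, p14) → 34.9551
  f24: (p5, p13, p10) → 58.7605
  f25: (p5, p18, p10) → 34.1508
  f26: (p5, p18, p0) → 20.7119
Σ area = 1196.906

Euler: V−E+F = 15−39+26 = 2.

facets=26 area=1196.906


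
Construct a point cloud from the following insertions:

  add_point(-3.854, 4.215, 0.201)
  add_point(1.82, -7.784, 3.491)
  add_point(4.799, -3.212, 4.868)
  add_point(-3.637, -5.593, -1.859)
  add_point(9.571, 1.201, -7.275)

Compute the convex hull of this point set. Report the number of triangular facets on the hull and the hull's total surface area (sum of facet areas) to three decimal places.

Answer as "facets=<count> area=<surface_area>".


Extreme-point indices: [0, 1, 2, 3, 4] — 5 of 5 on the boundary.

Area of each hull facet:
  f1: (p2, p4, p0) → 81.3640
  f2: (p2, p1, p0) → 34.6609
  f3: (p2, p1, p4) → 37.7366
  f4: (p3, p4, p0) → 74.7463
  f5: (p3, p1, p0) → 39.4183
  f6: (p3, p1, p4) → 61.2388
Σ area = 329.165

Euler characteristic 5−9+6 = 2 ✓

facets=6 area=329.165


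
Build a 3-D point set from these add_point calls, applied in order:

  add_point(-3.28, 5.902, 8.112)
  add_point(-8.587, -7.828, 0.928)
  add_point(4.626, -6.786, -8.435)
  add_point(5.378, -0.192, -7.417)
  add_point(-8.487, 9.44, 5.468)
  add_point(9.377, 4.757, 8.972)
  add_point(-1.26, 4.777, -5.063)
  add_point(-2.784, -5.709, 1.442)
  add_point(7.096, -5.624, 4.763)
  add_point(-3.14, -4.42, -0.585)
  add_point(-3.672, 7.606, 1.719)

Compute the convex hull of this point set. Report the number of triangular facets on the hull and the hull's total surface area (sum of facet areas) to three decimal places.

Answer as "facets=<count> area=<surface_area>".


9 of the 11 inputs are extreme points: [0, 1, 2, 3, 4, 5, 6, 8, 10].

Area of each hull facet:
  f1: (p8, p2, p1) → 99.7258
  f2: (p8, p2, p5) → 67.7718
  f3: (p0, p4, p1) → 55.9107
  f4: (p0, p4, p5) → 24.2236
  f5: (p0, p8, p1) → 113.2953
  f6: (p0, p8, p5) → 72.0745
  f7: (p6, p4, p1) → 103.2657
  f8: (p6, p2, p1) → 97.2879
  f9: (p10, p4, p5) → 43.9013
  f10: (p10, p6, p5) → 58.5754
  f11: (p10, p6, p4) → 12.7036
  f12: (p3, p2, p5) → 52.9066
  f13: (p3, p6, p5) → 73.5222
  f14: (p3, p6, p2) → 24.6941
Σ area = 899.858

Euler: V−E+F = 9−21+14 = 2.

facets=14 area=899.858


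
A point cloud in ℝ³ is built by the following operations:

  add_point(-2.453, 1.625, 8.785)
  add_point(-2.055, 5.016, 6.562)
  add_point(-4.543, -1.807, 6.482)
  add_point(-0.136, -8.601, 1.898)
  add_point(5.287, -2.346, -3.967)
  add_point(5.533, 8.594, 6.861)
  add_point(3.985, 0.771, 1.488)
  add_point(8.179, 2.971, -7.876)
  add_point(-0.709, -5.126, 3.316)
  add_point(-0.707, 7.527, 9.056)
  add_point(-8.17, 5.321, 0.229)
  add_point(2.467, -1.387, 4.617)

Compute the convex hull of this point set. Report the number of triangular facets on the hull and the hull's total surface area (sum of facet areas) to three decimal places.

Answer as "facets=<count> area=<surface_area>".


Hull vertices (9/12): indices [0, 2, 3, 4, 5, 7, 9, 10, 11].

Facet areas (half cross-product norm):
  f1: (p5, p7, p10) → 117.9427
  f2: (p4, p7, p10) → 57.3479
  f3: (p4, p3, p10) → 77.5240
  f4: (p4, p5, p7) → 54.8388
  f5: (p2, p3, p10) → 43.7226
  f6: (p2, p0, p10) → 23.4766
  f7: (p2, p0, p3) → 17.6719
  f8: (p9, p5, p10) → 36.5507
  f9: (p9, p0, p10) → 33.3432
  f10: (p9, p0, p5) → 18.8978
  f11: (p11, p0, p3) → 27.1264
  f12: (p11, p0, p5) → 36.0036
  f13: (p11, p4, p3) → 35.1458
  f14: (p11, p4, p5) → 47.4568
Σ area = 627.049

Euler characteristic 9−21+14 = 2 ✓

facets=14 area=627.049


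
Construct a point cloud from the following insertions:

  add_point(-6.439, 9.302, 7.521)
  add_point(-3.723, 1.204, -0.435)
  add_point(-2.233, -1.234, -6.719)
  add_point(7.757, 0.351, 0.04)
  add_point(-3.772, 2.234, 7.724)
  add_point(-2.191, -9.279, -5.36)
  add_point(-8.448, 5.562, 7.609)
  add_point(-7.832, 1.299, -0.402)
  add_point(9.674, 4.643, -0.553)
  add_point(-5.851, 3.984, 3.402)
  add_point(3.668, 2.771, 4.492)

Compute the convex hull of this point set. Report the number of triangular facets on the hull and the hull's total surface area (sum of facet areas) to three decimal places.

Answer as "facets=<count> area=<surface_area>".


9 of the 11 inputs are extreme points: [0, 2, 3, 4, 5, 6, 7, 8, 10].

Area of each hull facet:
  f1: (p2, p5, p8) → 56.5549
  f2: (p4, p5, p6) → 45.1049
  f3: (p0, p2, p8) → 123.6104
  f4: (p0, p4, p6) → 12.0916
  f5: (p3, p5, p8) → 20.5302
  f6: (p3, p4, p5) → 100.1844
  f7: (p7, p0, p6) → 17.9978
  f8: (p7, p0, p2) → 39.0254
  f9: (p7, p5, p6) → 39.1418
  f10: (p7, p2, p5) → 35.4465
  f11: (p10, p3, p8) → 15.4248
  f12: (p10, p3, p4) → 15.0719
  f13: (p10, p0, p8) → 38.5617
  f14: (p10, p0, p4) → 29.7382
Σ area = 588.485

Euler: V−E+F = 9−21+14 = 2.

facets=14 area=588.485


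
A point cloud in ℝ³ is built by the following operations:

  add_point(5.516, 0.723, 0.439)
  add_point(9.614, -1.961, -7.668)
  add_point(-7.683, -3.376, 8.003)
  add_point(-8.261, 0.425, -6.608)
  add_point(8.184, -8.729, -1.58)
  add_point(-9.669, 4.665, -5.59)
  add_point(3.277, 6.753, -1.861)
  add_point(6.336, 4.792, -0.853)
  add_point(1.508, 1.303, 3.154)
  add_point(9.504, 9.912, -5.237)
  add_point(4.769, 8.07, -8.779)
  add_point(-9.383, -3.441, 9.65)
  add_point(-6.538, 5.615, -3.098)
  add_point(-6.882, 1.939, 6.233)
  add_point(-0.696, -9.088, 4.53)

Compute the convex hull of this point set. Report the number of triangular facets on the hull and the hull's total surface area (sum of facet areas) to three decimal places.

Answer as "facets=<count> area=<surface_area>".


facets=22 area=979.049

13 of the 15 inputs are extreme points: [0, 1, 3, 4, 5, 7, 8, 9, 10, 11, 12, 13, 14].

Per-facet area ½‖(b−a)×(c−a)‖:
  f1: (p10, p9, p5) → 34.7094
  f2: (p10, p9, p1) → 34.4128
  f3: (p13, p11, p5) → 35.1842
  f4: (p4, p9, p1) → 45.2660
  f5: (p3, p10, p5) → 34.4611
  f6: (p3, p10, p1) → 85.0577
  f7: (p3, p4, p1) → 82.8532
  f8: (p3, p4, p14) → 88.8734
  f9: (p3, p11, p5) → 38.3635
  f10: (p3, p14, p11) → 90.0083
  f11: (p12, p9, p5) → 24.2072
  f12: (p12, p13, p5) → 18.4005
  f13: (p12, p13, p9) → 81.4417
  f14: (p8, p14, p11) → 59.7242
  f15: (p8, p13, p11) → 27.2689
  f16: (p0, p4, p14) → 51.5479
  f17: (p0, p8, p14) → 25.9055
  f18: (p7, p0, p8) → 10.3632
  f19: (p7, p13, p9) → 36.2758
  f20: (p7, p8, p13) → 19.8395
  f21: (p7, p4, p9) → 41.0406
  f22: (p7, p0, p4) → 13.8446
Σ area = 979.049

Check V−E+F: 13 − 33 + 22 = 2.


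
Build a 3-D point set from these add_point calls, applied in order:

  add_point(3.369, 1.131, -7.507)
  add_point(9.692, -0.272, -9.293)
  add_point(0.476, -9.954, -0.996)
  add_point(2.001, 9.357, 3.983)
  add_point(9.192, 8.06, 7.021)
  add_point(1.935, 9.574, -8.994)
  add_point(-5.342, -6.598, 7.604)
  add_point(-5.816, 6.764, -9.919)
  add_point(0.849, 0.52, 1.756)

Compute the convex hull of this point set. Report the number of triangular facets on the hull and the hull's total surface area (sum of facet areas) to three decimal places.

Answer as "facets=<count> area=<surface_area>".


Extreme-point indices: [1, 2, 3, 4, 5, 6, 7] — 7 of 9 on the boundary.

Per-facet area ½‖(b−a)×(c−a)‖:
  f1: (p2, p1, p7) → 129.4532
  f2: (p6, p2, p7) → 108.6495
  f3: (p4, p2, p1) → 141.0715
  f4: (p4, p6, p2) → 110.8442
  f5: (p5, p1, p7) → 49.4589
  f6: (p5, p4, p1) → 105.5328
  f7: (p3, p6, p7) → 142.8466
  f8: (p3, p4, p6) → 70.1663
  f9: (p3, p5, p7) → 53.5091
  f10: (p3, p5, p4) → 47.2612
Σ area = 958.793

Euler characteristic 7−15+10 = 2 ✓

facets=10 area=958.793


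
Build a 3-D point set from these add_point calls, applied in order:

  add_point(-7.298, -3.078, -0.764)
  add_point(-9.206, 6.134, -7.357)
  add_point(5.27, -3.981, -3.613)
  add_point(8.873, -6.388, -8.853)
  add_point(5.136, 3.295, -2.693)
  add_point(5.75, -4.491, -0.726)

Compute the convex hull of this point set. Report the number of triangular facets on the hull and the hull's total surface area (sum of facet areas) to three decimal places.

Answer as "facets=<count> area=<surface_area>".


5 of the 6 inputs are extreme points: [0, 1, 3, 4, 5].

Area of each hull facet:
  f1: (p0, p3, p1) → 105.5067
  f2: (p0, p5, p3) → 54.3533
  f3: (p4, p3, p1) → 88.8331
  f4: (p4, p5, p3) → 35.8818
  f5: (p4, p0, p1) → 77.4250
  f6: (p4, p0, p5) → 51.9833
Σ area = 413.983

Euler characteristic 5−9+6 = 2 ✓

facets=6 area=413.983
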